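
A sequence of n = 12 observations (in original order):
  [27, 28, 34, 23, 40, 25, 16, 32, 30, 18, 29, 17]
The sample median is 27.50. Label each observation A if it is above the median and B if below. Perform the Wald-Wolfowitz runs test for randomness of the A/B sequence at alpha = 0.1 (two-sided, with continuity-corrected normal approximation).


Step 1: Compute median = 27.50; label A = above, B = below.
Labels in order: BAABABBAABAB  (n_A = 6, n_B = 6)
Step 2: Count runs R = 9.
Step 3: Under H0 (random ordering), E[R] = 2*n_A*n_B/(n_A+n_B) + 1 = 2*6*6/12 + 1 = 7.0000.
        Var[R] = 2*n_A*n_B*(2*n_A*n_B - n_A - n_B) / ((n_A+n_B)^2 * (n_A+n_B-1)) = 4320/1584 = 2.7273.
        SD[R] = 1.6514.
Step 4: Continuity-corrected z = (R - 0.5 - E[R]) / SD[R] = (9 - 0.5 - 7.0000) / 1.6514 = 0.9083.
Step 5: Two-sided p-value via normal approximation = 2*(1 - Phi(|z|)) = 0.363722.
Step 6: alpha = 0.1. fail to reject H0.

R = 9, z = 0.9083, p = 0.363722, fail to reject H0.


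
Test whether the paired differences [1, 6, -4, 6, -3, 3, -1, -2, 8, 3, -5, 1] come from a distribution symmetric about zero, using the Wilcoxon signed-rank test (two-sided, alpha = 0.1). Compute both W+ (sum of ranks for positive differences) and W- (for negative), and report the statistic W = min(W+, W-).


Step 1: Drop any zero differences (none here) and take |d_i|.
|d| = [1, 6, 4, 6, 3, 3, 1, 2, 8, 3, 5, 1]
Step 2: Midrank |d_i| (ties get averaged ranks).
ranks: |1|->2, |6|->10.5, |4|->8, |6|->10.5, |3|->6, |3|->6, |1|->2, |2|->4, |8|->12, |3|->6, |5|->9, |1|->2
Step 3: Attach original signs; sum ranks with positive sign and with negative sign.
W+ = 2 + 10.5 + 10.5 + 6 + 12 + 6 + 2 = 49
W- = 8 + 6 + 2 + 4 + 9 = 29
(Check: W+ + W- = 78 should equal n(n+1)/2 = 78.)
Step 4: Test statistic W = min(W+, W-) = 29.
Step 5: Ties in |d|, so use the tie-corrected normal approximation.
        E[W] = n(n+1)/4 = 12*13/4 = 39.
        Tie groups: |d|=1 (t=3), |d|=3 (t=3), |d|=6 (t=2); sum(t^3 - t) = 54.
        Var[W] = n(n+1)(2n+1)/24 - sum(t^3-t)/48 = 3900/24 - 54/48 = 161.375.
        z = (W - E[W]) / sqrt(Var[W]) = (29 - 39) / 12.7033 = -0.7872.
        Two-sided p = 2*Phi(z) = 0.431168.
Step 6: alpha = 0.1. fail to reject H0.

W+ = 49, W- = 29, W = min = 29, p = 0.431168, fail to reject H0.


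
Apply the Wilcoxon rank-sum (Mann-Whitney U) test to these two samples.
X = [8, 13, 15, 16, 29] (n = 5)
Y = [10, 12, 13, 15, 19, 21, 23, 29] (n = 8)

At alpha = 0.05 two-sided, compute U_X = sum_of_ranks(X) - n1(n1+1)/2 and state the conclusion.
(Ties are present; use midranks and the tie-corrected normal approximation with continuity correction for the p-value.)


Step 1: Combine and sort all 13 observations; assign midranks.
sorted (value, group): (8,X), (10,Y), (12,Y), (13,X), (13,Y), (15,X), (15,Y), (16,X), (19,Y), (21,Y), (23,Y), (29,X), (29,Y)
ranks: 8->1, 10->2, 12->3, 13->4.5, 13->4.5, 15->6.5, 15->6.5, 16->8, 19->9, 21->10, 23->11, 29->12.5, 29->12.5
Step 2: Rank sum for X: R1 = 1 + 4.5 + 6.5 + 8 + 12.5 = 32.5.
Step 3: U_X = R1 - n1(n1+1)/2 = 32.5 - 5*6/2 = 32.5 - 15 = 17.5.
       U_Y = n1*n2 - U_X = 40 - 17.5 = 22.5.
Step 4: Ties are present, so use the tie-corrected normal approximation (with continuity correction) for the p-value.
Step 5: p-value = 0.768770; compare to alpha = 0.05. fail to reject H0.

U_X = 17.5, p = 0.768770, fail to reject H0 at alpha = 0.05.


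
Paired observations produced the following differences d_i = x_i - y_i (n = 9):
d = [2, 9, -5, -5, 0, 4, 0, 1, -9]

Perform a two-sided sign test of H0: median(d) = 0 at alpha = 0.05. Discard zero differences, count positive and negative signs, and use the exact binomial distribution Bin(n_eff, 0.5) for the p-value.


Step 1: Discard zero differences. Original n = 9; n_eff = number of nonzero differences = 7.
Nonzero differences (with sign): +2, +9, -5, -5, +4, +1, -9
Step 2: Count signs: positive = 4, negative = 3.
Step 3: Under H0: P(positive) = 0.5, so the number of positives S ~ Bin(7, 0.5).
Step 4: Two-sided exact p-value = sum of Bin(7,0.5) probabilities at or below the observed probability = 1.000000.
Step 5: alpha = 0.05. fail to reject H0.

n_eff = 7, pos = 4, neg = 3, p = 1.000000, fail to reject H0.


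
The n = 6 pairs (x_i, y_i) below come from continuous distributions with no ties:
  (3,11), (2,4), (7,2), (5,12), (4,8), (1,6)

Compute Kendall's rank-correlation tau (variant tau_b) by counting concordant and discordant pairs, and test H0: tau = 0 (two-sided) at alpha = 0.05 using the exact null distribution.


Step 1: Enumerate the 15 unordered pairs (i,j) with i<j and classify each by sign(x_j-x_i) * sign(y_j-y_i).
  (1,2):dx=-1,dy=-7->C; (1,3):dx=+4,dy=-9->D; (1,4):dx=+2,dy=+1->C; (1,5):dx=+1,dy=-3->D
  (1,6):dx=-2,dy=-5->C; (2,3):dx=+5,dy=-2->D; (2,4):dx=+3,dy=+8->C; (2,5):dx=+2,dy=+4->C
  (2,6):dx=-1,dy=+2->D; (3,4):dx=-2,dy=+10->D; (3,5):dx=-3,dy=+6->D; (3,6):dx=-6,dy=+4->D
  (4,5):dx=-1,dy=-4->C; (4,6):dx=-4,dy=-6->C; (5,6):dx=-3,dy=-2->C
Step 2: C = 8, D = 7, total pairs = 15.
Step 3: tau = (C - D)/(n(n-1)/2) = (8 - 7)/15 = 0.066667.
Step 4: Exact two-sided p-value (enumerate n! = 720 permutations of y under H0): p = 1.000000.
Step 5: alpha = 0.05. fail to reject H0.

tau_b = 0.0667 (C=8, D=7), p = 1.000000, fail to reject H0.


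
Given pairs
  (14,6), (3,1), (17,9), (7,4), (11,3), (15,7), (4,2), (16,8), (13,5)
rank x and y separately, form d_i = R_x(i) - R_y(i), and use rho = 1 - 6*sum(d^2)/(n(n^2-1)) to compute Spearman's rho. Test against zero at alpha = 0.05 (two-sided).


Step 1: Rank x and y separately (midranks; no ties here).
rank(x): 14->6, 3->1, 17->9, 7->3, 11->4, 15->7, 4->2, 16->8, 13->5
rank(y): 6->6, 1->1, 9->9, 4->4, 3->3, 7->7, 2->2, 8->8, 5->5
Step 2: d_i = R_x(i) - R_y(i); compute d_i^2.
  (6-6)^2=0, (1-1)^2=0, (9-9)^2=0, (3-4)^2=1, (4-3)^2=1, (7-7)^2=0, (2-2)^2=0, (8-8)^2=0, (5-5)^2=0
sum(d^2) = 2.
Step 3: rho = 1 - 6*2 / (9*(9^2 - 1)) = 1 - 12/720 = 0.983333.
Step 4: Under H0, t = rho * sqrt((n-2)/(1-rho^2)) = 14.3096 ~ t(7).
Step 5: Two-sided p-value from the t-distribution with 7 df = 0.000002.
Step 6: alpha = 0.05. reject H0.

rho = 0.9833, p = 0.000002, reject H0 at alpha = 0.05.


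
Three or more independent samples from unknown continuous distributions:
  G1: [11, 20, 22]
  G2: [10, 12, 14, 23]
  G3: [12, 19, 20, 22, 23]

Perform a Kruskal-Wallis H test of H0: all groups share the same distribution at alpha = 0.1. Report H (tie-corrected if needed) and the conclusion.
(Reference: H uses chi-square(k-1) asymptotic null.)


Step 1: Combine all N = 12 observations and assign midranks.
sorted (value, group, rank): (10,G2,1), (11,G1,2), (12,G2,3.5), (12,G3,3.5), (14,G2,5), (19,G3,6), (20,G1,7.5), (20,G3,7.5), (22,G1,9.5), (22,G3,9.5), (23,G2,11.5), (23,G3,11.5)
Step 2: Sum ranks within each group.
R_1 = 19 (n_1 = 3)
R_2 = 21 (n_2 = 4)
R_3 = 38 (n_3 = 5)
Step 3: H = 12/(N(N+1)) * sum(R_i^2/n_i) - 3(N+1)
     = 12/(12*13) * (19^2/3 + 21^2/4 + 38^2/5) - 3*13
     = 0.076923 * 519.383 - 39
     = 0.952564.
Step 4: Ties present; correction factor C = 1 - 24/(12^3 - 12) = 0.986014. Corrected H = 0.952564 / 0.986014 = 0.966076.
Step 5: Under H0, H ~ chi^2(2); p-value = 0.616906.
Step 6: alpha = 0.1. fail to reject H0.

H = 0.9661, df = 2, p = 0.616906, fail to reject H0.


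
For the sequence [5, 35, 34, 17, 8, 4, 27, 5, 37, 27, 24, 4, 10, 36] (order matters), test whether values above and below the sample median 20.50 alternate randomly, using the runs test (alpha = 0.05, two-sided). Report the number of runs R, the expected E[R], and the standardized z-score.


Step 1: Compute median = 20.50; label A = above, B = below.
Labels in order: BAABBBABAAABBA  (n_A = 7, n_B = 7)
Step 2: Count runs R = 8.
Step 3: Under H0 (random ordering), E[R] = 2*n_A*n_B/(n_A+n_B) + 1 = 2*7*7/14 + 1 = 8.0000.
        Var[R] = 2*n_A*n_B*(2*n_A*n_B - n_A - n_B) / ((n_A+n_B)^2 * (n_A+n_B-1)) = 8232/2548 = 3.2308.
        SD[R] = 1.7974.
Step 4: R = E[R], so z = 0 with no continuity correction.
Step 5: Two-sided p-value via normal approximation = 2*(1 - Phi(|z|)) = 1.000000.
Step 6: alpha = 0.05. fail to reject H0.

R = 8, z = 0.0000, p = 1.000000, fail to reject H0.


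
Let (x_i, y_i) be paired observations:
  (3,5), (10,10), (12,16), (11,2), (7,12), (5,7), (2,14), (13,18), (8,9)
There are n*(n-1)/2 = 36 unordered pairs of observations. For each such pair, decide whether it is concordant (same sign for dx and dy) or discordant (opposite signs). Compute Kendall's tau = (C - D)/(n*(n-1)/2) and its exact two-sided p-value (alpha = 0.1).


Step 1: Enumerate the 36 unordered pairs (i,j) with i<j and classify each by sign(x_j-x_i) * sign(y_j-y_i).
  (1,2):dx=+7,dy=+5->C; (1,3):dx=+9,dy=+11->C; (1,4):dx=+8,dy=-3->D; (1,5):dx=+4,dy=+7->C
  (1,6):dx=+2,dy=+2->C; (1,7):dx=-1,dy=+9->D; (1,8):dx=+10,dy=+13->C; (1,9):dx=+5,dy=+4->C
  (2,3):dx=+2,dy=+6->C; (2,4):dx=+1,dy=-8->D; (2,5):dx=-3,dy=+2->D; (2,6):dx=-5,dy=-3->C
  (2,7):dx=-8,dy=+4->D; (2,8):dx=+3,dy=+8->C; (2,9):dx=-2,dy=-1->C; (3,4):dx=-1,dy=-14->C
  (3,5):dx=-5,dy=-4->C; (3,6):dx=-7,dy=-9->C; (3,7):dx=-10,dy=-2->C; (3,8):dx=+1,dy=+2->C
  (3,9):dx=-4,dy=-7->C; (4,5):dx=-4,dy=+10->D; (4,6):dx=-6,dy=+5->D; (4,7):dx=-9,dy=+12->D
  (4,8):dx=+2,dy=+16->C; (4,9):dx=-3,dy=+7->D; (5,6):dx=-2,dy=-5->C; (5,7):dx=-5,dy=+2->D
  (5,8):dx=+6,dy=+6->C; (5,9):dx=+1,dy=-3->D; (6,7):dx=-3,dy=+7->D; (6,8):dx=+8,dy=+11->C
  (6,9):dx=+3,dy=+2->C; (7,8):dx=+11,dy=+4->C; (7,9):dx=+6,dy=-5->D; (8,9):dx=-5,dy=-9->C
Step 2: C = 23, D = 13, total pairs = 36.
Step 3: tau = (C - D)/(n(n-1)/2) = (23 - 13)/36 = 0.277778.
Step 4: Exact two-sided p-value (enumerate n! = 362880 permutations of y under H0): p = 0.358488.
Step 5: alpha = 0.1. fail to reject H0.

tau_b = 0.2778 (C=23, D=13), p = 0.358488, fail to reject H0.


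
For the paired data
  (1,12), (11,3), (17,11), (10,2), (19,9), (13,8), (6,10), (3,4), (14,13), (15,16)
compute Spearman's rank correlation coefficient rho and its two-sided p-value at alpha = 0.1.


Step 1: Rank x and y separately (midranks; no ties here).
rank(x): 1->1, 11->5, 17->9, 10->4, 19->10, 13->6, 6->3, 3->2, 14->7, 15->8
rank(y): 12->8, 3->2, 11->7, 2->1, 9->5, 8->4, 10->6, 4->3, 13->9, 16->10
Step 2: d_i = R_x(i) - R_y(i); compute d_i^2.
  (1-8)^2=49, (5-2)^2=9, (9-7)^2=4, (4-1)^2=9, (10-5)^2=25, (6-4)^2=4, (3-6)^2=9, (2-3)^2=1, (7-9)^2=4, (8-10)^2=4
sum(d^2) = 118.
Step 3: rho = 1 - 6*118 / (10*(10^2 - 1)) = 1 - 708/990 = 0.284848.
Step 4: Under H0, t = rho * sqrt((n-2)/(1-rho^2)) = 0.8405 ~ t(8).
Step 5: Two-sided p-value from the t-distribution with 8 df = 0.425038.
Step 6: alpha = 0.1. fail to reject H0.

rho = 0.2848, p = 0.425038, fail to reject H0 at alpha = 0.1.


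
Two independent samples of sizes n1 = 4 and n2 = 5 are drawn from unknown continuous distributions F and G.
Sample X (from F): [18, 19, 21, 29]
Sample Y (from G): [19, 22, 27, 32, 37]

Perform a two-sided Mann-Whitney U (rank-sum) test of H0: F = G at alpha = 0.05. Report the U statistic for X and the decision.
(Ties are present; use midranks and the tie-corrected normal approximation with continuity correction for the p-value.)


Step 1: Combine and sort all 9 observations; assign midranks.
sorted (value, group): (18,X), (19,X), (19,Y), (21,X), (22,Y), (27,Y), (29,X), (32,Y), (37,Y)
ranks: 18->1, 19->2.5, 19->2.5, 21->4, 22->5, 27->6, 29->7, 32->8, 37->9
Step 2: Rank sum for X: R1 = 1 + 2.5 + 4 + 7 = 14.5.
Step 3: U_X = R1 - n1(n1+1)/2 = 14.5 - 4*5/2 = 14.5 - 10 = 4.5.
       U_Y = n1*n2 - U_X = 20 - 4.5 = 15.5.
Step 4: Ties are present, so use the tie-corrected normal approximation (with continuity correction) for the p-value.
Step 5: p-value = 0.218742; compare to alpha = 0.05. fail to reject H0.

U_X = 4.5, p = 0.218742, fail to reject H0 at alpha = 0.05.


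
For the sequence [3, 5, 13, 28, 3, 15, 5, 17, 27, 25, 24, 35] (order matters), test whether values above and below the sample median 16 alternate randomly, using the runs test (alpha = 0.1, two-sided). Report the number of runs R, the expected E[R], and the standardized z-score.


Step 1: Compute median = 16; label A = above, B = below.
Labels in order: BBBABBBAAAAA  (n_A = 6, n_B = 6)
Step 2: Count runs R = 4.
Step 3: Under H0 (random ordering), E[R] = 2*n_A*n_B/(n_A+n_B) + 1 = 2*6*6/12 + 1 = 7.0000.
        Var[R] = 2*n_A*n_B*(2*n_A*n_B - n_A - n_B) / ((n_A+n_B)^2 * (n_A+n_B-1)) = 4320/1584 = 2.7273.
        SD[R] = 1.6514.
Step 4: Continuity-corrected z = (R + 0.5 - E[R]) / SD[R] = (4 + 0.5 - 7.0000) / 1.6514 = -1.5138.
Step 5: Two-sided p-value via normal approximation = 2*(1 - Phi(|z|)) = 0.130070.
Step 6: alpha = 0.1. fail to reject H0.

R = 4, z = -1.5138, p = 0.130070, fail to reject H0.


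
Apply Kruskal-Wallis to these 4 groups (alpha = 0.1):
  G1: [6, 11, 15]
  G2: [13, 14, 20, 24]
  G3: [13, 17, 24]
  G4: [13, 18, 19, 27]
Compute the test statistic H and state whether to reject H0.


Step 1: Combine all N = 14 observations and assign midranks.
sorted (value, group, rank): (6,G1,1), (11,G1,2), (13,G2,4), (13,G3,4), (13,G4,4), (14,G2,6), (15,G1,7), (17,G3,8), (18,G4,9), (19,G4,10), (20,G2,11), (24,G2,12.5), (24,G3,12.5), (27,G4,14)
Step 2: Sum ranks within each group.
R_1 = 10 (n_1 = 3)
R_2 = 33.5 (n_2 = 4)
R_3 = 24.5 (n_3 = 3)
R_4 = 37 (n_4 = 4)
Step 3: H = 12/(N(N+1)) * sum(R_i^2/n_i) - 3(N+1)
     = 12/(14*15) * (10^2/3 + 33.5^2/4 + 24.5^2/3 + 37^2/4) - 3*15
     = 0.057143 * 856.229 - 45
     = 3.927381.
Step 4: Ties present; correction factor C = 1 - 30/(14^3 - 14) = 0.989011. Corrected H = 3.927381 / 0.989011 = 3.971019.
Step 5: Under H0, H ~ chi^2(3); p-value = 0.264611.
Step 6: alpha = 0.1. fail to reject H0.

H = 3.9710, df = 3, p = 0.264611, fail to reject H0.


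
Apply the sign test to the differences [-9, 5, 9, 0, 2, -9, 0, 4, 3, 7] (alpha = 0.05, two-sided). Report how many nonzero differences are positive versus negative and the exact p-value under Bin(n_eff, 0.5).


Step 1: Discard zero differences. Original n = 10; n_eff = number of nonzero differences = 8.
Nonzero differences (with sign): -9, +5, +9, +2, -9, +4, +3, +7
Step 2: Count signs: positive = 6, negative = 2.
Step 3: Under H0: P(positive) = 0.5, so the number of positives S ~ Bin(8, 0.5).
Step 4: Two-sided exact p-value = sum of Bin(8,0.5) probabilities at or below the observed probability = 0.289062.
Step 5: alpha = 0.05. fail to reject H0.

n_eff = 8, pos = 6, neg = 2, p = 0.289062, fail to reject H0.


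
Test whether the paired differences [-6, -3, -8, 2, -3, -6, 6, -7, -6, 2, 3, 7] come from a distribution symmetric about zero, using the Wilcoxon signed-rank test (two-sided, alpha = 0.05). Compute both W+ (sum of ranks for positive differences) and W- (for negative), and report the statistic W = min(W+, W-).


Step 1: Drop any zero differences (none here) and take |d_i|.
|d| = [6, 3, 8, 2, 3, 6, 6, 7, 6, 2, 3, 7]
Step 2: Midrank |d_i| (ties get averaged ranks).
ranks: |6|->7.5, |3|->4, |8|->12, |2|->1.5, |3|->4, |6|->7.5, |6|->7.5, |7|->10.5, |6|->7.5, |2|->1.5, |3|->4, |7|->10.5
Step 3: Attach original signs; sum ranks with positive sign and with negative sign.
W+ = 1.5 + 7.5 + 1.5 + 4 + 10.5 = 25
W- = 7.5 + 4 + 12 + 4 + 7.5 + 10.5 + 7.5 = 53
(Check: W+ + W- = 78 should equal n(n+1)/2 = 78.)
Step 4: Test statistic W = min(W+, W-) = 25.
Step 5: Ties in |d|, so use the tie-corrected normal approximation.
        E[W] = n(n+1)/4 = 12*13/4 = 39.
        Tie groups: |d|=2 (t=2), |d|=3 (t=3), |d|=6 (t=4), |d|=7 (t=2); sum(t^3 - t) = 96.
        Var[W] = n(n+1)(2n+1)/24 - sum(t^3-t)/48 = 3900/24 - 96/48 = 160.5.
        z = (W - E[W]) / sqrt(Var[W]) = (25 - 39) / 12.6689 = -1.1051.
        Two-sided p = 2*Phi(z) = 0.269128.
Step 6: alpha = 0.05. fail to reject H0.

W+ = 25, W- = 53, W = min = 25, p = 0.269128, fail to reject H0.


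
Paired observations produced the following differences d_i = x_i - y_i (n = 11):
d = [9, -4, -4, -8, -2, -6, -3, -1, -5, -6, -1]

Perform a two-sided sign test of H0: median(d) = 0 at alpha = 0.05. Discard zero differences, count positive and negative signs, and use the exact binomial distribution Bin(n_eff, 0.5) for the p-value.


Step 1: Discard zero differences. Original n = 11; n_eff = number of nonzero differences = 11.
Nonzero differences (with sign): +9, -4, -4, -8, -2, -6, -3, -1, -5, -6, -1
Step 2: Count signs: positive = 1, negative = 10.
Step 3: Under H0: P(positive) = 0.5, so the number of positives S ~ Bin(11, 0.5).
Step 4: Two-sided exact p-value = sum of Bin(11,0.5) probabilities at or below the observed probability = 0.011719.
Step 5: alpha = 0.05. reject H0.

n_eff = 11, pos = 1, neg = 10, p = 0.011719, reject H0.


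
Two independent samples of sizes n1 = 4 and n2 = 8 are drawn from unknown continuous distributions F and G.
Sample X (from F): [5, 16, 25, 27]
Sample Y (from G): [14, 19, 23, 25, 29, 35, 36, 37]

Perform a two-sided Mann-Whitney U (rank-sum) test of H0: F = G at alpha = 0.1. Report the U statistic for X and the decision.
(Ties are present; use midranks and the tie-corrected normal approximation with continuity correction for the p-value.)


Step 1: Combine and sort all 12 observations; assign midranks.
sorted (value, group): (5,X), (14,Y), (16,X), (19,Y), (23,Y), (25,X), (25,Y), (27,X), (29,Y), (35,Y), (36,Y), (37,Y)
ranks: 5->1, 14->2, 16->3, 19->4, 23->5, 25->6.5, 25->6.5, 27->8, 29->9, 35->10, 36->11, 37->12
Step 2: Rank sum for X: R1 = 1 + 3 + 6.5 + 8 = 18.5.
Step 3: U_X = R1 - n1(n1+1)/2 = 18.5 - 4*5/2 = 18.5 - 10 = 8.5.
       U_Y = n1*n2 - U_X = 32 - 8.5 = 23.5.
Step 4: Ties are present, so use the tie-corrected normal approximation (with continuity correction) for the p-value.
Step 5: p-value = 0.233663; compare to alpha = 0.1. fail to reject H0.

U_X = 8.5, p = 0.233663, fail to reject H0 at alpha = 0.1.


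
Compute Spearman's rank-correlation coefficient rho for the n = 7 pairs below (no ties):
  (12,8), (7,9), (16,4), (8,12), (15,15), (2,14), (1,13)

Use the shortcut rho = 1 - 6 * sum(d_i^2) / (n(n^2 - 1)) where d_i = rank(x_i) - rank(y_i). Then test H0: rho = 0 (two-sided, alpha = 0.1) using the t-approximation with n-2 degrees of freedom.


Step 1: Rank x and y separately (midranks; no ties here).
rank(x): 12->5, 7->3, 16->7, 8->4, 15->6, 2->2, 1->1
rank(y): 8->2, 9->3, 4->1, 12->4, 15->7, 14->6, 13->5
Step 2: d_i = R_x(i) - R_y(i); compute d_i^2.
  (5-2)^2=9, (3-3)^2=0, (7-1)^2=36, (4-4)^2=0, (6-7)^2=1, (2-6)^2=16, (1-5)^2=16
sum(d^2) = 78.
Step 3: rho = 1 - 6*78 / (7*(7^2 - 1)) = 1 - 468/336 = -0.392857.
Step 4: Under H0, t = rho * sqrt((n-2)/(1-rho^2)) = -0.9553 ~ t(5).
Step 5: Two-sided p-value from the t-distribution with 5 df = 0.383317.
Step 6: alpha = 0.1. fail to reject H0.

rho = -0.3929, p = 0.383317, fail to reject H0 at alpha = 0.1.


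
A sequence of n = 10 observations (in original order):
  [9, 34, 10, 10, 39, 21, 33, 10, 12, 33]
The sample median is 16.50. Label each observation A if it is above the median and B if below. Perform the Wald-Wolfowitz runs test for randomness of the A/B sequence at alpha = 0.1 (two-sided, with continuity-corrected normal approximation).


Step 1: Compute median = 16.50; label A = above, B = below.
Labels in order: BABBAAABBA  (n_A = 5, n_B = 5)
Step 2: Count runs R = 6.
Step 3: Under H0 (random ordering), E[R] = 2*n_A*n_B/(n_A+n_B) + 1 = 2*5*5/10 + 1 = 6.0000.
        Var[R] = 2*n_A*n_B*(2*n_A*n_B - n_A - n_B) / ((n_A+n_B)^2 * (n_A+n_B-1)) = 2000/900 = 2.2222.
        SD[R] = 1.4907.
Step 4: R = E[R], so z = 0 with no continuity correction.
Step 5: Two-sided p-value via normal approximation = 2*(1 - Phi(|z|)) = 1.000000.
Step 6: alpha = 0.1. fail to reject H0.

R = 6, z = 0.0000, p = 1.000000, fail to reject H0.


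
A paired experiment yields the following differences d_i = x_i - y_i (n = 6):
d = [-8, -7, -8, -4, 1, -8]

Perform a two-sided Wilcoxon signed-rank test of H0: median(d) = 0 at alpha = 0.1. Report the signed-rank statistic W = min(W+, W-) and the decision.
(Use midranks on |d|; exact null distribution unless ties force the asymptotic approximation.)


Step 1: Drop any zero differences (none here) and take |d_i|.
|d| = [8, 7, 8, 4, 1, 8]
Step 2: Midrank |d_i| (ties get averaged ranks).
ranks: |8|->5, |7|->3, |8|->5, |4|->2, |1|->1, |8|->5
Step 3: Attach original signs; sum ranks with positive sign and with negative sign.
W+ = 1 = 1
W- = 5 + 3 + 5 + 2 + 5 = 20
(Check: W+ + W- = 21 should equal n(n+1)/2 = 21.)
Step 4: Test statistic W = min(W+, W-) = 1.
Step 5: Ties in |d|, so use the tie-corrected normal approximation.
        E[W] = n(n+1)/4 = 6*7/4 = 10.5.
        Tie groups: |d|=8 (t=3); sum(t^3 - t) = 24.
        Var[W] = n(n+1)(2n+1)/24 - sum(t^3-t)/48 = 546/24 - 24/48 = 22.25.
        z = (W - E[W]) / sqrt(Var[W]) = (1 - 10.5) / 4.7170 = -2.0140.
        Two-sided p = 2*Phi(z) = 0.044010.
Step 6: alpha = 0.1. reject H0.

W+ = 1, W- = 20, W = min = 1, p = 0.044010, reject H0.


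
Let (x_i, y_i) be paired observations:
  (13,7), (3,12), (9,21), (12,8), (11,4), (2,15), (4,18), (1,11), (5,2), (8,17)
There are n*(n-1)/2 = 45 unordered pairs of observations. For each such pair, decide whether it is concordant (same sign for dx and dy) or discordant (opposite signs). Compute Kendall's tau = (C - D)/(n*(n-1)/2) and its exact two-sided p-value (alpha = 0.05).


Step 1: Enumerate the 45 unordered pairs (i,j) with i<j and classify each by sign(x_j-x_i) * sign(y_j-y_i).
  (1,2):dx=-10,dy=+5->D; (1,3):dx=-4,dy=+14->D; (1,4):dx=-1,dy=+1->D; (1,5):dx=-2,dy=-3->C
  (1,6):dx=-11,dy=+8->D; (1,7):dx=-9,dy=+11->D; (1,8):dx=-12,dy=+4->D; (1,9):dx=-8,dy=-5->C
  (1,10):dx=-5,dy=+10->D; (2,3):dx=+6,dy=+9->C; (2,4):dx=+9,dy=-4->D; (2,5):dx=+8,dy=-8->D
  (2,6):dx=-1,dy=+3->D; (2,7):dx=+1,dy=+6->C; (2,8):dx=-2,dy=-1->C; (2,9):dx=+2,dy=-10->D
  (2,10):dx=+5,dy=+5->C; (3,4):dx=+3,dy=-13->D; (3,5):dx=+2,dy=-17->D; (3,6):dx=-7,dy=-6->C
  (3,7):dx=-5,dy=-3->C; (3,8):dx=-8,dy=-10->C; (3,9):dx=-4,dy=-19->C; (3,10):dx=-1,dy=-4->C
  (4,5):dx=-1,dy=-4->C; (4,6):dx=-10,dy=+7->D; (4,7):dx=-8,dy=+10->D; (4,8):dx=-11,dy=+3->D
  (4,9):dx=-7,dy=-6->C; (4,10):dx=-4,dy=+9->D; (5,6):dx=-9,dy=+11->D; (5,7):dx=-7,dy=+14->D
  (5,8):dx=-10,dy=+7->D; (5,9):dx=-6,dy=-2->C; (5,10):dx=-3,dy=+13->D; (6,7):dx=+2,dy=+3->C
  (6,8):dx=-1,dy=-4->C; (6,9):dx=+3,dy=-13->D; (6,10):dx=+6,dy=+2->C; (7,8):dx=-3,dy=-7->C
  (7,9):dx=+1,dy=-16->D; (7,10):dx=+4,dy=-1->D; (8,9):dx=+4,dy=-9->D; (8,10):dx=+7,dy=+6->C
  (9,10):dx=+3,dy=+15->C
Step 2: C = 20, D = 25, total pairs = 45.
Step 3: tau = (C - D)/(n(n-1)/2) = (20 - 25)/45 = -0.111111.
Step 4: Exact two-sided p-value (enumerate n! = 3628800 permutations of y under H0): p = 0.727490.
Step 5: alpha = 0.05. fail to reject H0.

tau_b = -0.1111 (C=20, D=25), p = 0.727490, fail to reject H0.


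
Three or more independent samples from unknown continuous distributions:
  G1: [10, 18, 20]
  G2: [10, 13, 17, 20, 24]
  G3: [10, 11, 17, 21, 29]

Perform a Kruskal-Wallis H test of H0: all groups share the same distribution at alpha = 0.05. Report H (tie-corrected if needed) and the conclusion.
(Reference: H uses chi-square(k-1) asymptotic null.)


Step 1: Combine all N = 13 observations and assign midranks.
sorted (value, group, rank): (10,G1,2), (10,G2,2), (10,G3,2), (11,G3,4), (13,G2,5), (17,G2,6.5), (17,G3,6.5), (18,G1,8), (20,G1,9.5), (20,G2,9.5), (21,G3,11), (24,G2,12), (29,G3,13)
Step 2: Sum ranks within each group.
R_1 = 19.5 (n_1 = 3)
R_2 = 35 (n_2 = 5)
R_3 = 36.5 (n_3 = 5)
Step 3: H = 12/(N(N+1)) * sum(R_i^2/n_i) - 3(N+1)
     = 12/(13*14) * (19.5^2/3 + 35^2/5 + 36.5^2/5) - 3*14
     = 0.065934 * 638.2 - 42
     = 0.079121.
Step 4: Ties present; correction factor C = 1 - 36/(13^3 - 13) = 0.983516. Corrected H = 0.079121 / 0.983516 = 0.080447.
Step 5: Under H0, H ~ chi^2(2); p-value = 0.960575.
Step 6: alpha = 0.05. fail to reject H0.

H = 0.0804, df = 2, p = 0.960575, fail to reject H0.


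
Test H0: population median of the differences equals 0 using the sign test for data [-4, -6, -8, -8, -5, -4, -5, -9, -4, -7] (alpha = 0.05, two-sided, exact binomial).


Step 1: Discard zero differences. Original n = 10; n_eff = number of nonzero differences = 10.
Nonzero differences (with sign): -4, -6, -8, -8, -5, -4, -5, -9, -4, -7
Step 2: Count signs: positive = 0, negative = 10.
Step 3: Under H0: P(positive) = 0.5, so the number of positives S ~ Bin(10, 0.5).
Step 4: Two-sided exact p-value = sum of Bin(10,0.5) probabilities at or below the observed probability = 0.001953.
Step 5: alpha = 0.05. reject H0.

n_eff = 10, pos = 0, neg = 10, p = 0.001953, reject H0.


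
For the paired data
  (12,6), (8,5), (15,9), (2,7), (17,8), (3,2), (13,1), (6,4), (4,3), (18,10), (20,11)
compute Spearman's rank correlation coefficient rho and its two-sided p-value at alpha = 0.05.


Step 1: Rank x and y separately (midranks; no ties here).
rank(x): 12->6, 8->5, 15->8, 2->1, 17->9, 3->2, 13->7, 6->4, 4->3, 18->10, 20->11
rank(y): 6->6, 5->5, 9->9, 7->7, 8->8, 2->2, 1->1, 4->4, 3->3, 10->10, 11->11
Step 2: d_i = R_x(i) - R_y(i); compute d_i^2.
  (6-6)^2=0, (5-5)^2=0, (8-9)^2=1, (1-7)^2=36, (9-8)^2=1, (2-2)^2=0, (7-1)^2=36, (4-4)^2=0, (3-3)^2=0, (10-10)^2=0, (11-11)^2=0
sum(d^2) = 74.
Step 3: rho = 1 - 6*74 / (11*(11^2 - 1)) = 1 - 444/1320 = 0.663636.
Step 4: Under H0, t = rho * sqrt((n-2)/(1-rho^2)) = 2.6614 ~ t(9).
Step 5: Two-sided p-value from the t-distribution with 9 df = 0.025984.
Step 6: alpha = 0.05. reject H0.

rho = 0.6636, p = 0.025984, reject H0 at alpha = 0.05.


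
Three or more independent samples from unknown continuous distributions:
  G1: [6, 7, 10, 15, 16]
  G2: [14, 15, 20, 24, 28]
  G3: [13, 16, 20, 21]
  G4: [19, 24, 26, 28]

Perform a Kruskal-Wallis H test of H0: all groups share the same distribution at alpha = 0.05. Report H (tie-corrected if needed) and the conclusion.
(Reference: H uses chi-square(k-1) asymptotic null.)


Step 1: Combine all N = 18 observations and assign midranks.
sorted (value, group, rank): (6,G1,1), (7,G1,2), (10,G1,3), (13,G3,4), (14,G2,5), (15,G1,6.5), (15,G2,6.5), (16,G1,8.5), (16,G3,8.5), (19,G4,10), (20,G2,11.5), (20,G3,11.5), (21,G3,13), (24,G2,14.5), (24,G4,14.5), (26,G4,16), (28,G2,17.5), (28,G4,17.5)
Step 2: Sum ranks within each group.
R_1 = 21 (n_1 = 5)
R_2 = 55 (n_2 = 5)
R_3 = 37 (n_3 = 4)
R_4 = 58 (n_4 = 4)
Step 3: H = 12/(N(N+1)) * sum(R_i^2/n_i) - 3(N+1)
     = 12/(18*19) * (21^2/5 + 55^2/5 + 37^2/4 + 58^2/4) - 3*19
     = 0.035088 * 1876.45 - 57
     = 8.840351.
Step 4: Ties present; correction factor C = 1 - 30/(18^3 - 18) = 0.994840. Corrected H = 8.840351 / 0.994840 = 8.886203.
Step 5: Under H0, H ~ chi^2(3); p-value = 0.030843.
Step 6: alpha = 0.05. reject H0.

H = 8.8862, df = 3, p = 0.030843, reject H0.


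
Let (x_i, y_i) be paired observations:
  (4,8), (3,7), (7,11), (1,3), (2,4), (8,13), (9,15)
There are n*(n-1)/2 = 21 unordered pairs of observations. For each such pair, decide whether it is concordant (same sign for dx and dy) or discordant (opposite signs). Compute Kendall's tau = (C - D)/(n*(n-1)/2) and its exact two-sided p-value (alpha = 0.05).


Step 1: Enumerate the 21 unordered pairs (i,j) with i<j and classify each by sign(x_j-x_i) * sign(y_j-y_i).
  (1,2):dx=-1,dy=-1->C; (1,3):dx=+3,dy=+3->C; (1,4):dx=-3,dy=-5->C; (1,5):dx=-2,dy=-4->C
  (1,6):dx=+4,dy=+5->C; (1,7):dx=+5,dy=+7->C; (2,3):dx=+4,dy=+4->C; (2,4):dx=-2,dy=-4->C
  (2,5):dx=-1,dy=-3->C; (2,6):dx=+5,dy=+6->C; (2,7):dx=+6,dy=+8->C; (3,4):dx=-6,dy=-8->C
  (3,5):dx=-5,dy=-7->C; (3,6):dx=+1,dy=+2->C; (3,7):dx=+2,dy=+4->C; (4,5):dx=+1,dy=+1->C
  (4,6):dx=+7,dy=+10->C; (4,7):dx=+8,dy=+12->C; (5,6):dx=+6,dy=+9->C; (5,7):dx=+7,dy=+11->C
  (6,7):dx=+1,dy=+2->C
Step 2: C = 21, D = 0, total pairs = 21.
Step 3: tau = (C - D)/(n(n-1)/2) = (21 - 0)/21 = 1.000000.
Step 4: Exact two-sided p-value (enumerate n! = 5040 permutations of y under H0): p = 0.000397.
Step 5: alpha = 0.05. reject H0.

tau_b = 1.0000 (C=21, D=0), p = 0.000397, reject H0.


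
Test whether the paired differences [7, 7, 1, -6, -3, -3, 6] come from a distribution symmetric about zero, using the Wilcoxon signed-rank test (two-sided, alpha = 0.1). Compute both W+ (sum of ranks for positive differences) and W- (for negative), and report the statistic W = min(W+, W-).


Step 1: Drop any zero differences (none here) and take |d_i|.
|d| = [7, 7, 1, 6, 3, 3, 6]
Step 2: Midrank |d_i| (ties get averaged ranks).
ranks: |7|->6.5, |7|->6.5, |1|->1, |6|->4.5, |3|->2.5, |3|->2.5, |6|->4.5
Step 3: Attach original signs; sum ranks with positive sign and with negative sign.
W+ = 6.5 + 6.5 + 1 + 4.5 = 18.5
W- = 4.5 + 2.5 + 2.5 = 9.5
(Check: W+ + W- = 28 should equal n(n+1)/2 = 28.)
Step 4: Test statistic W = min(W+, W-) = 9.5.
Step 5: Ties in |d|, so use the tie-corrected normal approximation.
        E[W] = n(n+1)/4 = 7*8/4 = 14.
        Tie groups: |d|=3 (t=2), |d|=6 (t=2), |d|=7 (t=2); sum(t^3 - t) = 18.
        Var[W] = n(n+1)(2n+1)/24 - sum(t^3-t)/48 = 840/24 - 18/48 = 34.625.
        z = (W - E[W]) / sqrt(Var[W]) = (9.5 - 14) / 5.8843 = -0.7647.
        Two-sided p = 2*Phi(z) = 0.444422.
Step 6: alpha = 0.1. fail to reject H0.

W+ = 18.5, W- = 9.5, W = min = 9.5, p = 0.444422, fail to reject H0.


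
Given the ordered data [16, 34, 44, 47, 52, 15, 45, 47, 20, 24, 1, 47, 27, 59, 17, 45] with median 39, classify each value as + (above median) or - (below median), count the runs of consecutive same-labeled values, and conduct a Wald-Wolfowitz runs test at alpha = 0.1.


Step 1: Compute median = 39; label A = above, B = below.
Labels in order: BBAAABAABBBABABA  (n_A = 8, n_B = 8)
Step 2: Count runs R = 10.
Step 3: Under H0 (random ordering), E[R] = 2*n_A*n_B/(n_A+n_B) + 1 = 2*8*8/16 + 1 = 9.0000.
        Var[R] = 2*n_A*n_B*(2*n_A*n_B - n_A - n_B) / ((n_A+n_B)^2 * (n_A+n_B-1)) = 14336/3840 = 3.7333.
        SD[R] = 1.9322.
Step 4: Continuity-corrected z = (R - 0.5 - E[R]) / SD[R] = (10 - 0.5 - 9.0000) / 1.9322 = 0.2588.
Step 5: Two-sided p-value via normal approximation = 2*(1 - Phi(|z|)) = 0.795809.
Step 6: alpha = 0.1. fail to reject H0.

R = 10, z = 0.2588, p = 0.795809, fail to reject H0.


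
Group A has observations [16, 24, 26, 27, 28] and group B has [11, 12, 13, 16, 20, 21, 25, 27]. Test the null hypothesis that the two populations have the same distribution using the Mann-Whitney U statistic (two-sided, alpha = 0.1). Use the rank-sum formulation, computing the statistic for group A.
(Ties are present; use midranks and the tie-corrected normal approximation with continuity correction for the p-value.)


Step 1: Combine and sort all 13 observations; assign midranks.
sorted (value, group): (11,Y), (12,Y), (13,Y), (16,X), (16,Y), (20,Y), (21,Y), (24,X), (25,Y), (26,X), (27,X), (27,Y), (28,X)
ranks: 11->1, 12->2, 13->3, 16->4.5, 16->4.5, 20->6, 21->7, 24->8, 25->9, 26->10, 27->11.5, 27->11.5, 28->13
Step 2: Rank sum for X: R1 = 4.5 + 8 + 10 + 11.5 + 13 = 47.
Step 3: U_X = R1 - n1(n1+1)/2 = 47 - 5*6/2 = 47 - 15 = 32.
       U_Y = n1*n2 - U_X = 40 - 32 = 8.
Step 4: Ties are present, so use the tie-corrected normal approximation (with continuity correction) for the p-value.
Step 5: p-value = 0.091397; compare to alpha = 0.1. reject H0.

U_X = 32, p = 0.091397, reject H0 at alpha = 0.1.


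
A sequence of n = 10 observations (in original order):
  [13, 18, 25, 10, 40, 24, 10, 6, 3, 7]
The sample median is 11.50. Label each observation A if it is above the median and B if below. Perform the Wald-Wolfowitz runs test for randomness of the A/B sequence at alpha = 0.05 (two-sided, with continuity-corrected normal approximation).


Step 1: Compute median = 11.50; label A = above, B = below.
Labels in order: AAABAABBBB  (n_A = 5, n_B = 5)
Step 2: Count runs R = 4.
Step 3: Under H0 (random ordering), E[R] = 2*n_A*n_B/(n_A+n_B) + 1 = 2*5*5/10 + 1 = 6.0000.
        Var[R] = 2*n_A*n_B*(2*n_A*n_B - n_A - n_B) / ((n_A+n_B)^2 * (n_A+n_B-1)) = 2000/900 = 2.2222.
        SD[R] = 1.4907.
Step 4: Continuity-corrected z = (R + 0.5 - E[R]) / SD[R] = (4 + 0.5 - 6.0000) / 1.4907 = -1.0062.
Step 5: Two-sided p-value via normal approximation = 2*(1 - Phi(|z|)) = 0.314305.
Step 6: alpha = 0.05. fail to reject H0.

R = 4, z = -1.0062, p = 0.314305, fail to reject H0.


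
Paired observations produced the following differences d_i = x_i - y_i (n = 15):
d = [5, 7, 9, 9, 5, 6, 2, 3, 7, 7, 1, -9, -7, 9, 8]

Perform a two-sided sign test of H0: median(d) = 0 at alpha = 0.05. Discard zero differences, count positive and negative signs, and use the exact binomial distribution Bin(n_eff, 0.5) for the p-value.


Step 1: Discard zero differences. Original n = 15; n_eff = number of nonzero differences = 15.
Nonzero differences (with sign): +5, +7, +9, +9, +5, +6, +2, +3, +7, +7, +1, -9, -7, +9, +8
Step 2: Count signs: positive = 13, negative = 2.
Step 3: Under H0: P(positive) = 0.5, so the number of positives S ~ Bin(15, 0.5).
Step 4: Two-sided exact p-value = sum of Bin(15,0.5) probabilities at or below the observed probability = 0.007385.
Step 5: alpha = 0.05. reject H0.

n_eff = 15, pos = 13, neg = 2, p = 0.007385, reject H0.


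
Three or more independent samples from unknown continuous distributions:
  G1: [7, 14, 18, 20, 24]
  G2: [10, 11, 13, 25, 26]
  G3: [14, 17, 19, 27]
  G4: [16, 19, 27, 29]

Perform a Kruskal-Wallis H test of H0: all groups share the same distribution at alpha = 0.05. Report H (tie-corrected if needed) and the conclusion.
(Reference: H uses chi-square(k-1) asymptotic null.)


Step 1: Combine all N = 18 observations and assign midranks.
sorted (value, group, rank): (7,G1,1), (10,G2,2), (11,G2,3), (13,G2,4), (14,G1,5.5), (14,G3,5.5), (16,G4,7), (17,G3,8), (18,G1,9), (19,G3,10.5), (19,G4,10.5), (20,G1,12), (24,G1,13), (25,G2,14), (26,G2,15), (27,G3,16.5), (27,G4,16.5), (29,G4,18)
Step 2: Sum ranks within each group.
R_1 = 40.5 (n_1 = 5)
R_2 = 38 (n_2 = 5)
R_3 = 40.5 (n_3 = 4)
R_4 = 52 (n_4 = 4)
Step 3: H = 12/(N(N+1)) * sum(R_i^2/n_i) - 3(N+1)
     = 12/(18*19) * (40.5^2/5 + 38^2/5 + 40.5^2/4 + 52^2/4) - 3*19
     = 0.035088 * 1702.91 - 57
     = 2.751316.
Step 4: Ties present; correction factor C = 1 - 18/(18^3 - 18) = 0.996904. Corrected H = 2.751316 / 0.996904 = 2.759860.
Step 5: Under H0, H ~ chi^2(3); p-value = 0.430150.
Step 6: alpha = 0.05. fail to reject H0.

H = 2.7599, df = 3, p = 0.430150, fail to reject H0.


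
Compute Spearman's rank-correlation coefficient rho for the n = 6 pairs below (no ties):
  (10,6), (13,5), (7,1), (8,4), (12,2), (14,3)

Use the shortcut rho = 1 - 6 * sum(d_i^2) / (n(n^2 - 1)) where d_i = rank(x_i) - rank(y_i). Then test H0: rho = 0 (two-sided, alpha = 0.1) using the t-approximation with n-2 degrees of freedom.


Step 1: Rank x and y separately (midranks; no ties here).
rank(x): 10->3, 13->5, 7->1, 8->2, 12->4, 14->6
rank(y): 6->6, 5->5, 1->1, 4->4, 2->2, 3->3
Step 2: d_i = R_x(i) - R_y(i); compute d_i^2.
  (3-6)^2=9, (5-5)^2=0, (1-1)^2=0, (2-4)^2=4, (4-2)^2=4, (6-3)^2=9
sum(d^2) = 26.
Step 3: rho = 1 - 6*26 / (6*(6^2 - 1)) = 1 - 156/210 = 0.257143.
Step 4: Under H0, t = rho * sqrt((n-2)/(1-rho^2)) = 0.5322 ~ t(4).
Step 5: Two-sided p-value from the t-distribution with 4 df = 0.622787.
Step 6: alpha = 0.1. fail to reject H0.

rho = 0.2571, p = 0.622787, fail to reject H0 at alpha = 0.1.


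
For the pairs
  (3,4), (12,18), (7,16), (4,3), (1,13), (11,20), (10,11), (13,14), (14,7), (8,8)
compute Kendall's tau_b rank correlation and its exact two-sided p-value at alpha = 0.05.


Step 1: Enumerate the 45 unordered pairs (i,j) with i<j and classify each by sign(x_j-x_i) * sign(y_j-y_i).
  (1,2):dx=+9,dy=+14->C; (1,3):dx=+4,dy=+12->C; (1,4):dx=+1,dy=-1->D; (1,5):dx=-2,dy=+9->D
  (1,6):dx=+8,dy=+16->C; (1,7):dx=+7,dy=+7->C; (1,8):dx=+10,dy=+10->C; (1,9):dx=+11,dy=+3->C
  (1,10):dx=+5,dy=+4->C; (2,3):dx=-5,dy=-2->C; (2,4):dx=-8,dy=-15->C; (2,5):dx=-11,dy=-5->C
  (2,6):dx=-1,dy=+2->D; (2,7):dx=-2,dy=-7->C; (2,8):dx=+1,dy=-4->D; (2,9):dx=+2,dy=-11->D
  (2,10):dx=-4,dy=-10->C; (3,4):dx=-3,dy=-13->C; (3,5):dx=-6,dy=-3->C; (3,6):dx=+4,dy=+4->C
  (3,7):dx=+3,dy=-5->D; (3,8):dx=+6,dy=-2->D; (3,9):dx=+7,dy=-9->D; (3,10):dx=+1,dy=-8->D
  (4,5):dx=-3,dy=+10->D; (4,6):dx=+7,dy=+17->C; (4,7):dx=+6,dy=+8->C; (4,8):dx=+9,dy=+11->C
  (4,9):dx=+10,dy=+4->C; (4,10):dx=+4,dy=+5->C; (5,6):dx=+10,dy=+7->C; (5,7):dx=+9,dy=-2->D
  (5,8):dx=+12,dy=+1->C; (5,9):dx=+13,dy=-6->D; (5,10):dx=+7,dy=-5->D; (6,7):dx=-1,dy=-9->C
  (6,8):dx=+2,dy=-6->D; (6,9):dx=+3,dy=-13->D; (6,10):dx=-3,dy=-12->C; (7,8):dx=+3,dy=+3->C
  (7,9):dx=+4,dy=-4->D; (7,10):dx=-2,dy=-3->C; (8,9):dx=+1,dy=-7->D; (8,10):dx=-5,dy=-6->C
  (9,10):dx=-6,dy=+1->D
Step 2: C = 27, D = 18, total pairs = 45.
Step 3: tau = (C - D)/(n(n-1)/2) = (27 - 18)/45 = 0.200000.
Step 4: Exact two-sided p-value (enumerate n! = 3628800 permutations of y under H0): p = 0.484313.
Step 5: alpha = 0.05. fail to reject H0.

tau_b = 0.2000 (C=27, D=18), p = 0.484313, fail to reject H0.


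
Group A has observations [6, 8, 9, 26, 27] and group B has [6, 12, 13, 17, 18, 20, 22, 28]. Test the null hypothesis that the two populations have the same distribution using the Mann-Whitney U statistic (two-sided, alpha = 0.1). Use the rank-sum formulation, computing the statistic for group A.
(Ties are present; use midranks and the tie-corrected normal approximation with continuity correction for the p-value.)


Step 1: Combine and sort all 13 observations; assign midranks.
sorted (value, group): (6,X), (6,Y), (8,X), (9,X), (12,Y), (13,Y), (17,Y), (18,Y), (20,Y), (22,Y), (26,X), (27,X), (28,Y)
ranks: 6->1.5, 6->1.5, 8->3, 9->4, 12->5, 13->6, 17->7, 18->8, 20->9, 22->10, 26->11, 27->12, 28->13
Step 2: Rank sum for X: R1 = 1.5 + 3 + 4 + 11 + 12 = 31.5.
Step 3: U_X = R1 - n1(n1+1)/2 = 31.5 - 5*6/2 = 31.5 - 15 = 16.5.
       U_Y = n1*n2 - U_X = 40 - 16.5 = 23.5.
Step 4: Ties are present, so use the tie-corrected normal approximation (with continuity correction) for the p-value.
Step 5: p-value = 0.660111; compare to alpha = 0.1. fail to reject H0.

U_X = 16.5, p = 0.660111, fail to reject H0 at alpha = 0.1.


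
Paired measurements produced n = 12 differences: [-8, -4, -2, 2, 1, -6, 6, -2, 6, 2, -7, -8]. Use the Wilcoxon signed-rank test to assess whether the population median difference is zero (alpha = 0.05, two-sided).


Step 1: Drop any zero differences (none here) and take |d_i|.
|d| = [8, 4, 2, 2, 1, 6, 6, 2, 6, 2, 7, 8]
Step 2: Midrank |d_i| (ties get averaged ranks).
ranks: |8|->11.5, |4|->6, |2|->3.5, |2|->3.5, |1|->1, |6|->8, |6|->8, |2|->3.5, |6|->8, |2|->3.5, |7|->10, |8|->11.5
Step 3: Attach original signs; sum ranks with positive sign and with negative sign.
W+ = 3.5 + 1 + 8 + 8 + 3.5 = 24
W- = 11.5 + 6 + 3.5 + 8 + 3.5 + 10 + 11.5 = 54
(Check: W+ + W- = 78 should equal n(n+1)/2 = 78.)
Step 4: Test statistic W = min(W+, W-) = 24.
Step 5: Ties in |d|, so use the tie-corrected normal approximation.
        E[W] = n(n+1)/4 = 12*13/4 = 39.
        Tie groups: |d|=2 (t=4), |d|=6 (t=3), |d|=8 (t=2); sum(t^3 - t) = 90.
        Var[W] = n(n+1)(2n+1)/24 - sum(t^3-t)/48 = 3900/24 - 90/48 = 160.625.
        z = (W - E[W]) / sqrt(Var[W]) = (24 - 39) / 12.6738 = -1.1835.
        Two-sided p = 2*Phi(z) = 0.236593.
Step 6: alpha = 0.05. fail to reject H0.

W+ = 24, W- = 54, W = min = 24, p = 0.236593, fail to reject H0.


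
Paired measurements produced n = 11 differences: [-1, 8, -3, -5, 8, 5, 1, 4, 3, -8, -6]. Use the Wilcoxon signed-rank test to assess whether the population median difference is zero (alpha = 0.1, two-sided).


Step 1: Drop any zero differences (none here) and take |d_i|.
|d| = [1, 8, 3, 5, 8, 5, 1, 4, 3, 8, 6]
Step 2: Midrank |d_i| (ties get averaged ranks).
ranks: |1|->1.5, |8|->10, |3|->3.5, |5|->6.5, |8|->10, |5|->6.5, |1|->1.5, |4|->5, |3|->3.5, |8|->10, |6|->8
Step 3: Attach original signs; sum ranks with positive sign and with negative sign.
W+ = 10 + 10 + 6.5 + 1.5 + 5 + 3.5 = 36.5
W- = 1.5 + 3.5 + 6.5 + 10 + 8 = 29.5
(Check: W+ + W- = 66 should equal n(n+1)/2 = 66.)
Step 4: Test statistic W = min(W+, W-) = 29.5.
Step 5: Ties in |d|, so use the tie-corrected normal approximation.
        E[W] = n(n+1)/4 = 11*12/4 = 33.
        Tie groups: |d|=1 (t=2), |d|=3 (t=2), |d|=5 (t=2), |d|=8 (t=3); sum(t^3 - t) = 42.
        Var[W] = n(n+1)(2n+1)/24 - sum(t^3-t)/48 = 3036/24 - 42/48 = 125.625.
        z = (W - E[W]) / sqrt(Var[W]) = (29.5 - 33) / 11.2083 = -0.3123.
        Two-sided p = 2*Phi(z) = 0.754835.
Step 6: alpha = 0.1. fail to reject H0.

W+ = 36.5, W- = 29.5, W = min = 29.5, p = 0.754835, fail to reject H0.


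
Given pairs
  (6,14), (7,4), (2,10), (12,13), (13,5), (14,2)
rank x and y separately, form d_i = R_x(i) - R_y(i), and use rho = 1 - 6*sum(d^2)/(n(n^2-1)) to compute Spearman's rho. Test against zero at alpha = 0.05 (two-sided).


Step 1: Rank x and y separately (midranks; no ties here).
rank(x): 6->2, 7->3, 2->1, 12->4, 13->5, 14->6
rank(y): 14->6, 4->2, 10->4, 13->5, 5->3, 2->1
Step 2: d_i = R_x(i) - R_y(i); compute d_i^2.
  (2-6)^2=16, (3-2)^2=1, (1-4)^2=9, (4-5)^2=1, (5-3)^2=4, (6-1)^2=25
sum(d^2) = 56.
Step 3: rho = 1 - 6*56 / (6*(6^2 - 1)) = 1 - 336/210 = -0.600000.
Step 4: Under H0, t = rho * sqrt((n-2)/(1-rho^2)) = -1.5000 ~ t(4).
Step 5: Two-sided p-value from the t-distribution with 4 df = 0.208000.
Step 6: alpha = 0.05. fail to reject H0.

rho = -0.6000, p = 0.208000, fail to reject H0 at alpha = 0.05.
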